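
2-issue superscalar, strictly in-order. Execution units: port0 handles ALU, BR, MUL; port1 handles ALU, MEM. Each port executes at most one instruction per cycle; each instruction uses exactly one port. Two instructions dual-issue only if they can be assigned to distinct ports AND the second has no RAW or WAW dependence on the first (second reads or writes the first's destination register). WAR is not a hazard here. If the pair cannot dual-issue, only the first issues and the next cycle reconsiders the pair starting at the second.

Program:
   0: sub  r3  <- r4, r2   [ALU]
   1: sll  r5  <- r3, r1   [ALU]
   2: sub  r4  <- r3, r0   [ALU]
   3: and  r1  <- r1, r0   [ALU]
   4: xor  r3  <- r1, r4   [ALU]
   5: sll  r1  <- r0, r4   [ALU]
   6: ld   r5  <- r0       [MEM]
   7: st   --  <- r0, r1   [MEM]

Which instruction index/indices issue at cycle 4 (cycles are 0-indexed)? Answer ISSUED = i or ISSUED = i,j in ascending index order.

ISSUED = 6

#0 head=0: sub.ALU i0 RAW r3
#1 head=1: sll.ALU;sub.ALU i1+i2 dual
#2 head=3: and.ALU i3 RAW r1
#3 head=4: xor.ALU;sll.ALU i4+i5 dual
#4 head=6: ld.MEM i6 no-port MEM/MEM
#5 head=7: st.MEM i7 tail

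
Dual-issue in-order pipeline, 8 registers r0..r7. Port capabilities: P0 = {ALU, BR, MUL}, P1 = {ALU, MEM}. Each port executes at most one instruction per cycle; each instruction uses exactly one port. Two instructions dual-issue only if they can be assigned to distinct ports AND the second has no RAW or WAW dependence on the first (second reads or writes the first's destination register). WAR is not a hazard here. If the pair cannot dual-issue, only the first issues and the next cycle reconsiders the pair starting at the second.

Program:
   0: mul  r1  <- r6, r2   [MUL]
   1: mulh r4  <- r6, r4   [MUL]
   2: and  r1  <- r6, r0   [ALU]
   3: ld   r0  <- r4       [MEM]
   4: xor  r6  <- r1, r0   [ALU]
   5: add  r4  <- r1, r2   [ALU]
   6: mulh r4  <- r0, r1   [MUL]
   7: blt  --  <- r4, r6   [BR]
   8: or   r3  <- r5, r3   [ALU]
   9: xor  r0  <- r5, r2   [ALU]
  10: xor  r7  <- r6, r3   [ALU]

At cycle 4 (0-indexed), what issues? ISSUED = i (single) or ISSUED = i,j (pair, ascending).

0. mul.MUL @i0  | no-port MUL/MUL
1. mulh.MUL/and.ALU @i1/i2  | pair
2. ld.MEM @i3  | RAW r0
3. xor.ALU/add.ALU @i4/i5  | pair
4. mulh.MUL @i6  | no-port MUL/BR
5. blt.BR/or.ALU @i7/i8  | pair
6. xor.ALU/xor.ALU @i9/i10  | pair

ISSUED = 6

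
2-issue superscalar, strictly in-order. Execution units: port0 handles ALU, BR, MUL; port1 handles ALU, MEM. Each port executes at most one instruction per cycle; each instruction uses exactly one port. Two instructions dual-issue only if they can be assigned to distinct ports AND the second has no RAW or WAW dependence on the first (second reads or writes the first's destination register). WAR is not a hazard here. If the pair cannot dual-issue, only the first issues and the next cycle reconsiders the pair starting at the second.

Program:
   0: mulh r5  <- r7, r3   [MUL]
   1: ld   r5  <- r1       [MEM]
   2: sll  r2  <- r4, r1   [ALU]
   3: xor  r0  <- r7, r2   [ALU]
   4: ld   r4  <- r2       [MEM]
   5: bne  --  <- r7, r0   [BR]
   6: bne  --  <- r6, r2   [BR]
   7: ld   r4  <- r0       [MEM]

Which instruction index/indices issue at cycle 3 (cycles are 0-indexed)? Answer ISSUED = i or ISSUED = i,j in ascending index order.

ISSUED = 5

t=0 i0:mulh ; WAW r5
t=1 i1/i2:ld;sll ; pair
t=2 i3/i4:xor;ld ; pair
t=3 i5:bne ; no-port BR/BR
t=4 i6/i7:bne;ld ; pair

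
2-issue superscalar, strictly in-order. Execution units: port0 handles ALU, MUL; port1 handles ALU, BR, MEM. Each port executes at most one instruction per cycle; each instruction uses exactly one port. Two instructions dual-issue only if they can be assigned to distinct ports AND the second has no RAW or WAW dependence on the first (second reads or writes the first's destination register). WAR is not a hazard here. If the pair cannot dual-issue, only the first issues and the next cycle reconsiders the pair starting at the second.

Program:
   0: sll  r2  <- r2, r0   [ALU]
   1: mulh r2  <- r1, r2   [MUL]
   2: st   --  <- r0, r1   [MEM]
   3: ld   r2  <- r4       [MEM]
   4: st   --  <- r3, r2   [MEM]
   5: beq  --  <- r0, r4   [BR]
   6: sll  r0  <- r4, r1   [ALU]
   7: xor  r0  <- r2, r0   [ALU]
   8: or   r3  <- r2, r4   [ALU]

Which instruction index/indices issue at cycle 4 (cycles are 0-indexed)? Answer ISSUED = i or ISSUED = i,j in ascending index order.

ISSUED = 5,6

0. sll.ALU @i0  | RAW+WAW r2
1. mulh.MUL/st.MEM @i1/i2  | pair
2. ld.MEM @i3  | no-port MEM/MEM
3. st.MEM @i4  | no-port MEM/BR
4. beq.BR/sll.ALU @i5/i6  | pair
5. xor.ALU/or.ALU @i7/i8  | pair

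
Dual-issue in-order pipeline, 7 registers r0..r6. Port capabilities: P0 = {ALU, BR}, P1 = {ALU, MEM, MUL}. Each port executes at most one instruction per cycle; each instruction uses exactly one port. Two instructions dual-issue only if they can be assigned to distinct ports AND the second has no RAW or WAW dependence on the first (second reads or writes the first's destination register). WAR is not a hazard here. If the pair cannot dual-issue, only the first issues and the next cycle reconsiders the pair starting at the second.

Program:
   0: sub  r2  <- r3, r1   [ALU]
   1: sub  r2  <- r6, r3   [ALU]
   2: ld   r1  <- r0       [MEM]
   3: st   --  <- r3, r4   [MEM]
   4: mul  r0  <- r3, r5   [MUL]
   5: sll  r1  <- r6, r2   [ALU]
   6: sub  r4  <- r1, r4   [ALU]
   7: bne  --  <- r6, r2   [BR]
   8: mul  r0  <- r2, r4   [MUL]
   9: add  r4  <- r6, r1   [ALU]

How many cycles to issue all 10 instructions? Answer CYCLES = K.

[0] i0  sub.ALU  -- WAW r2
[1] i1,i2  sub.ALU ld.MEM  -- 2-wide
[2] i3  st.MEM  -- no-port MEM/MUL
[3] i4,i5  mul.MUL sll.ALU  -- 2-wide
[4] i6,i7  sub.ALU bne.BR  -- 2-wide
[5] i8,i9  mul.MUL add.ALU  -- 2-wide

CYCLES = 6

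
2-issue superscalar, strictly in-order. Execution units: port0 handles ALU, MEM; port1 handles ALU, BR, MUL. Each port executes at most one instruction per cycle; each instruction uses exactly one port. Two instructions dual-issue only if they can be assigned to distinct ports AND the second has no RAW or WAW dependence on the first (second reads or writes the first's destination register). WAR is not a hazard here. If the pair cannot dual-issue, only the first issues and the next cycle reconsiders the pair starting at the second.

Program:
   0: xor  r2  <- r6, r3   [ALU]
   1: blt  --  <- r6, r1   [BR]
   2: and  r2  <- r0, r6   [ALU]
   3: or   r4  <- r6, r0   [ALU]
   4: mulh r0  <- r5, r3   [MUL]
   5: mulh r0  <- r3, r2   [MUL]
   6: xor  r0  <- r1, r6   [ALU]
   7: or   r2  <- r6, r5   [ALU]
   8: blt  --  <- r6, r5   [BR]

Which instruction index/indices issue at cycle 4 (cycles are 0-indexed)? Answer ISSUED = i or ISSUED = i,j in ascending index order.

0. xor.ALU/blt.BR @i0/i1  | dual
1. and.ALU/or.ALU @i2/i3  | dual
2. mulh.MUL @i4  | no-port MUL/MUL
3. mulh.MUL @i5  | WAW r0
4. xor.ALU/or.ALU @i6/i7  | dual
5. blt.BR @i8  | tail

ISSUED = 6,7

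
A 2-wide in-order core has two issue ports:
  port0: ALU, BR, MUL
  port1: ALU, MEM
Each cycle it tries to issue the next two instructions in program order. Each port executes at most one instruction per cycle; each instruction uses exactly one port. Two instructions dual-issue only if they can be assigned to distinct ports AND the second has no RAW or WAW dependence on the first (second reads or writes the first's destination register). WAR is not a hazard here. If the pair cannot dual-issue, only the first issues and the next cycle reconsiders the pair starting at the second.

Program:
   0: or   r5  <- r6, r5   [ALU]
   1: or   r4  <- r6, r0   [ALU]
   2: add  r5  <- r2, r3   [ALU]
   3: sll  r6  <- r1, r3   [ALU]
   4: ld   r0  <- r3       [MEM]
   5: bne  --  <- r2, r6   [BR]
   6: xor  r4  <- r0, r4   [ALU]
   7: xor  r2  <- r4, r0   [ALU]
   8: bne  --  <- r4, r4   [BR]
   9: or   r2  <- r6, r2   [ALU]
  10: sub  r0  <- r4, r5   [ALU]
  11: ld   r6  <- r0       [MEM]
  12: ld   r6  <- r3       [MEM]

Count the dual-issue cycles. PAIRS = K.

0. or.ALU;or.ALU @i0/i1  | 2-wide
1. add.ALU;sll.ALU @i2/i3  | 2-wide
2. ld.MEM;bne.BR @i4/i5  | 2-wide
3. xor.ALU @i6  | RAW r4
4. xor.ALU;bne.BR @i7/i8  | 2-wide
5. or.ALU;sub.ALU @i9/i10  | 2-wide
6. ld.MEM @i11  | no-port MEM/MEM
7. ld.MEM @i12  | tail

PAIRS = 5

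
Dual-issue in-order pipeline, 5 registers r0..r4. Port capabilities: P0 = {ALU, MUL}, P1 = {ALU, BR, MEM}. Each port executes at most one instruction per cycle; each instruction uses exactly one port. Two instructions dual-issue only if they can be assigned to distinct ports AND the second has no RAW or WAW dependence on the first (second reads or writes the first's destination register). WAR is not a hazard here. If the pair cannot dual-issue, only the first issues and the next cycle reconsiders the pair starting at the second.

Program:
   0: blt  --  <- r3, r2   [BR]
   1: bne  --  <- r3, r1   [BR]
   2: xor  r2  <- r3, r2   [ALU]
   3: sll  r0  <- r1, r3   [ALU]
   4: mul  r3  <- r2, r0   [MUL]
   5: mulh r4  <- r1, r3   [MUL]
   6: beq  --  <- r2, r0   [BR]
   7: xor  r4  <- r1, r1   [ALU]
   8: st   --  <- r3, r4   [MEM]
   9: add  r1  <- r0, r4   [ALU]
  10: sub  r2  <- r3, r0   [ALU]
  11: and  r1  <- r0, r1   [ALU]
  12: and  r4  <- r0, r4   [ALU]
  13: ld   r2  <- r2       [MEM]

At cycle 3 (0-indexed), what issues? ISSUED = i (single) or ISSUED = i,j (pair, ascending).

  cy0 -> i0 (blt.BR) no-port BR/BR
  cy1 -> i1+i2 (bne.BR;xor.ALU) dual
  cy2 -> i3 (sll.ALU) RAW r0
  cy3 -> i4 (mul.MUL) no-port MUL/MUL
  cy4 -> i5+i6 (mulh.MUL;beq.BR) dual
  cy5 -> i7 (xor.ALU) RAW r4
  cy6 -> i8+i9 (st.MEM;add.ALU) dual
  cy7 -> i10+i11 (sub.ALU;and.ALU) dual
  cy8 -> i12+i13 (and.ALU;ld.MEM) dual

ISSUED = 4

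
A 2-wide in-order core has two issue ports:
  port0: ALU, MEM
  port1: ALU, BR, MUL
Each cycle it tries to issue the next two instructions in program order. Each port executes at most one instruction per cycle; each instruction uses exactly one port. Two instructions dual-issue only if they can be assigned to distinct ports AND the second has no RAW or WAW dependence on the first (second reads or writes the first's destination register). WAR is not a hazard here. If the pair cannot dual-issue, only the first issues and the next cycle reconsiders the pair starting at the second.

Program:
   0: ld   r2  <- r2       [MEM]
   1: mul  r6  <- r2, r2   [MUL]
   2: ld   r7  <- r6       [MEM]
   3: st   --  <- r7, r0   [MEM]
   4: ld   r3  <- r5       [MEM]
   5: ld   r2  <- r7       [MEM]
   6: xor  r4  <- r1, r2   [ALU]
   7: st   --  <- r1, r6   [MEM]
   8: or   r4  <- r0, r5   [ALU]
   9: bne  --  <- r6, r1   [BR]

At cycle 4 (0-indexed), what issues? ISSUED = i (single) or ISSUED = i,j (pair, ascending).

  cy0 -> i0 (ld.MEM) RAW r2
  cy1 -> i1 (mul.MUL) RAW r6
  cy2 -> i2 (ld.MEM) no-port MEM/MEM
  cy3 -> i3 (st.MEM) no-port MEM/MEM
  cy4 -> i4 (ld.MEM) no-port MEM/MEM
  cy5 -> i5 (ld.MEM) RAW r2
  cy6 -> i6+i7 (xor.ALU st.MEM) dual
  cy7 -> i8+i9 (or.ALU bne.BR) dual

ISSUED = 4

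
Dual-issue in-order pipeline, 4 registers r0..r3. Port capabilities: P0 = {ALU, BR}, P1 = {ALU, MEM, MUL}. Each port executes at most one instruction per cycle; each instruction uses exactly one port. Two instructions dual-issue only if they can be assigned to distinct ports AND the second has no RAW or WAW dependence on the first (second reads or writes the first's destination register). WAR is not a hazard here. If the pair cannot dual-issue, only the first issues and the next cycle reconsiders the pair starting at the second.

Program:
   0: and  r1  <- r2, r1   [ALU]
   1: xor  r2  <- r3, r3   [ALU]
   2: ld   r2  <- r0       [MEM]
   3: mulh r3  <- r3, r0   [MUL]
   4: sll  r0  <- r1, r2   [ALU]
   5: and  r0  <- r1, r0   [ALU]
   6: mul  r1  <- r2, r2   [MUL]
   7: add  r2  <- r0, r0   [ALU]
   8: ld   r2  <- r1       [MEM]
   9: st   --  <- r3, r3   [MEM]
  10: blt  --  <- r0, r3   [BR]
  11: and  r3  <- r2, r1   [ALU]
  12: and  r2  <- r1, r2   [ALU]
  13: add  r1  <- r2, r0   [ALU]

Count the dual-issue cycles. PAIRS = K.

t=0 i0&i1:and/xor ; 2-wide
t=1 i2:ld ; no-port MEM/MUL
t=2 i3&i4:mulh/sll ; 2-wide
t=3 i5&i6:and/mul ; 2-wide
t=4 i7:add ; WAW r2
t=5 i8:ld ; no-port MEM/MEM
t=6 i9&i10:st/blt ; 2-wide
t=7 i11&i12:and/and ; 2-wide
t=8 i13:add ; tail

PAIRS = 5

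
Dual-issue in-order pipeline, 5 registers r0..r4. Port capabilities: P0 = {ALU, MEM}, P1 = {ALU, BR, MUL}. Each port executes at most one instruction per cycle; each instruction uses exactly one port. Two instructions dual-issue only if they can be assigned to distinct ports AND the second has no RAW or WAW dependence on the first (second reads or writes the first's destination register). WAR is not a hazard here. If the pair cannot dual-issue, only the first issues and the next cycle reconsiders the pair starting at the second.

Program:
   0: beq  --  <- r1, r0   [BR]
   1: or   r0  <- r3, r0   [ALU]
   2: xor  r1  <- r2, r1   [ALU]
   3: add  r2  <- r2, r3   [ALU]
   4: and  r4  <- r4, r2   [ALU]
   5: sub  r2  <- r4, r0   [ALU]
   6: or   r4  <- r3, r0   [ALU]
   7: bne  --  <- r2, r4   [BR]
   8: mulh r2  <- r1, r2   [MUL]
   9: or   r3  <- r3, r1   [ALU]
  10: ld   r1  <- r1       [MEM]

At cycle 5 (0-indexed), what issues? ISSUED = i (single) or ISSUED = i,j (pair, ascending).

#0 head=0: beq+or i0+i1 dual
#1 head=2: xor+add i2+i3 dual
#2 head=4: and i4 RAW r4
#3 head=5: sub+or i5+i6 dual
#4 head=7: bne i7 no-port BR/MUL
#5 head=8: mulh+or i8+i9 dual
#6 head=10: ld i10 tail

ISSUED = 8,9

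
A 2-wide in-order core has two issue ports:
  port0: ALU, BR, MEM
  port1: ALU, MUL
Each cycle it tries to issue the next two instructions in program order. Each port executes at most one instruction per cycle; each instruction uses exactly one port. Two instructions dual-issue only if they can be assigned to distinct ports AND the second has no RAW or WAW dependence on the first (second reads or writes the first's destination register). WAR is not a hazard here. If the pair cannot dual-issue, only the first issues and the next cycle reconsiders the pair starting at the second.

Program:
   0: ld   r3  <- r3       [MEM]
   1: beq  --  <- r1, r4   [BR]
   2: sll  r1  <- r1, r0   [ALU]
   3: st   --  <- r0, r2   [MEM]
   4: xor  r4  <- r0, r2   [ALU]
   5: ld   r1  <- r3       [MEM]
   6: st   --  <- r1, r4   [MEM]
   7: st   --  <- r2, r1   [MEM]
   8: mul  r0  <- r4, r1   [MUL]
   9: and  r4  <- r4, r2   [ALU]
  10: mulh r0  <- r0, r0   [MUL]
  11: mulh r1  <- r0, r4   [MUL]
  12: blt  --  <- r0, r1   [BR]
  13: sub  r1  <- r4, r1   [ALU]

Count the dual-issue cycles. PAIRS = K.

[0] i0  ld.MEM  -- no-port MEM/BR
[1] i1,i2  beq.BR+sll.ALU  -- pair
[2] i3,i4  st.MEM+xor.ALU  -- pair
[3] i5  ld.MEM  -- no-port MEM/MEM
[4] i6  st.MEM  -- no-port MEM/MEM
[5] i7,i8  st.MEM+mul.MUL  -- pair
[6] i9,i10  and.ALU+mulh.MUL  -- pair
[7] i11  mulh.MUL  -- RAW r1
[8] i12,i13  blt.BR+sub.ALU  -- pair

PAIRS = 5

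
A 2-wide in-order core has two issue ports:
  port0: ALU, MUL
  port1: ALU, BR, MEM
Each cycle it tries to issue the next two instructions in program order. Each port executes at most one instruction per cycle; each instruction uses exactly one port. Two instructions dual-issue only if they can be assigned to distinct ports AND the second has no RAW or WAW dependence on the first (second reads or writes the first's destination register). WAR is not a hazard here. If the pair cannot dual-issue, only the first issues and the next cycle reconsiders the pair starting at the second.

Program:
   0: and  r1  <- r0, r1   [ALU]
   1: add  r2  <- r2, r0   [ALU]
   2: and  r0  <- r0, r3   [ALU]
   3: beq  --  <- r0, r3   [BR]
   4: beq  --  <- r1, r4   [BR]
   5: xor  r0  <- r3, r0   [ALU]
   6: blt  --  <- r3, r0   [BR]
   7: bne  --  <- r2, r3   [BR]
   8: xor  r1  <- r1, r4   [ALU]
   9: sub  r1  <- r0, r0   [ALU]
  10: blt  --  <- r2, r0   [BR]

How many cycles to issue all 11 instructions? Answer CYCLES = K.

[0] i0/i1  and.ALU+add.ALU  -- dual
[1] i2  and.ALU  -- RAW r0
[2] i3  beq.BR  -- no-port BR/BR
[3] i4/i5  beq.BR+xor.ALU  -- dual
[4] i6  blt.BR  -- no-port BR/BR
[5] i7/i8  bne.BR+xor.ALU  -- dual
[6] i9/i10  sub.ALU+blt.BR  -- dual

CYCLES = 7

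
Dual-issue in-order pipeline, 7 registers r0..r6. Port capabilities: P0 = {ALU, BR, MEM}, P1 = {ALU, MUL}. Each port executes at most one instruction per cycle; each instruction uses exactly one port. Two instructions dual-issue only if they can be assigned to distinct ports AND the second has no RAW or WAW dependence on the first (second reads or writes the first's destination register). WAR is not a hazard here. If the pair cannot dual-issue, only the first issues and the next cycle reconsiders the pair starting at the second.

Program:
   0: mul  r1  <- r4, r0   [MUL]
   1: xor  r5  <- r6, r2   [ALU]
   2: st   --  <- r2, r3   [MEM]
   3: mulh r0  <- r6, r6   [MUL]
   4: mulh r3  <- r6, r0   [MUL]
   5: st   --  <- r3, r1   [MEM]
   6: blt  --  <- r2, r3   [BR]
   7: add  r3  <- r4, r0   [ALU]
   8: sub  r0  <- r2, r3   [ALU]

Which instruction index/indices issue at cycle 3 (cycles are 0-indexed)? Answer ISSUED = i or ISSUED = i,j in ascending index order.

#0 head=0: mul+xor i0,i1 2-wide
#1 head=2: st+mulh i2,i3 2-wide
#2 head=4: mulh i4 RAW r3
#3 head=5: st i5 no-port MEM/BR
#4 head=6: blt+add i6,i7 2-wide
#5 head=8: sub i8 tail

ISSUED = 5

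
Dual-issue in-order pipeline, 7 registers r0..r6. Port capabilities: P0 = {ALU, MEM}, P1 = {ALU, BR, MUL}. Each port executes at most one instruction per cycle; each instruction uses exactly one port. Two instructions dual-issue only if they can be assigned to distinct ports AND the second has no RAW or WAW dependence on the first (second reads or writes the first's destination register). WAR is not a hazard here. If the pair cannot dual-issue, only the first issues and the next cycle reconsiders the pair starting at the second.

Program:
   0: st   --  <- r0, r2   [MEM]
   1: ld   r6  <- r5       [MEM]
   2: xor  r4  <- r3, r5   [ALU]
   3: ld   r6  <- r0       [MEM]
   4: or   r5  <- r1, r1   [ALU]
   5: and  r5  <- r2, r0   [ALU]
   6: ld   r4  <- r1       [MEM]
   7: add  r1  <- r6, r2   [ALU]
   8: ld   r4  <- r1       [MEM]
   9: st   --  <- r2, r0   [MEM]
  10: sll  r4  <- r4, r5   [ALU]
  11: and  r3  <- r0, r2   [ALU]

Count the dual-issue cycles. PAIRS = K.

#0 head=0: st i0 no-port MEM/MEM
#1 head=1: ld/xor i1+i2 dual
#2 head=3: ld/or i3+i4 dual
#3 head=5: and/ld i5+i6 dual
#4 head=7: add i7 RAW r1
#5 head=8: ld i8 no-port MEM/MEM
#6 head=9: st/sll i9+i10 dual
#7 head=11: and i11 tail

PAIRS = 4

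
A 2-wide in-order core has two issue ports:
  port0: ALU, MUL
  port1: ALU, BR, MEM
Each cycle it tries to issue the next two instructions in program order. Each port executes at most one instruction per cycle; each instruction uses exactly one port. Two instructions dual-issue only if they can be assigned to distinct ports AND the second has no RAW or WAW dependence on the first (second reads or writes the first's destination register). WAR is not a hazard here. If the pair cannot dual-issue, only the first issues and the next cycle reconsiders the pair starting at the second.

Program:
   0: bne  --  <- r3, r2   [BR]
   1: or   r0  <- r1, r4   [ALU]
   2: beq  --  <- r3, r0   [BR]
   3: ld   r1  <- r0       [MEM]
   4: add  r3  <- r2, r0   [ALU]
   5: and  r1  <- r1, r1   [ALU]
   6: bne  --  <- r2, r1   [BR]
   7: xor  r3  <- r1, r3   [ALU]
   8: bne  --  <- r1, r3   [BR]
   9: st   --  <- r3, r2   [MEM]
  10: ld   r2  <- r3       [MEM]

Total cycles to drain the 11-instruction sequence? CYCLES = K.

t=0 i0+i1:bne.BR or.ALU ; 2-wide
t=1 i2:beq.BR ; no-port BR/MEM
t=2 i3+i4:ld.MEM add.ALU ; 2-wide
t=3 i5:and.ALU ; RAW r1
t=4 i6+i7:bne.BR xor.ALU ; 2-wide
t=5 i8:bne.BR ; no-port BR/MEM
t=6 i9:st.MEM ; no-port MEM/MEM
t=7 i10:ld.MEM ; tail

CYCLES = 8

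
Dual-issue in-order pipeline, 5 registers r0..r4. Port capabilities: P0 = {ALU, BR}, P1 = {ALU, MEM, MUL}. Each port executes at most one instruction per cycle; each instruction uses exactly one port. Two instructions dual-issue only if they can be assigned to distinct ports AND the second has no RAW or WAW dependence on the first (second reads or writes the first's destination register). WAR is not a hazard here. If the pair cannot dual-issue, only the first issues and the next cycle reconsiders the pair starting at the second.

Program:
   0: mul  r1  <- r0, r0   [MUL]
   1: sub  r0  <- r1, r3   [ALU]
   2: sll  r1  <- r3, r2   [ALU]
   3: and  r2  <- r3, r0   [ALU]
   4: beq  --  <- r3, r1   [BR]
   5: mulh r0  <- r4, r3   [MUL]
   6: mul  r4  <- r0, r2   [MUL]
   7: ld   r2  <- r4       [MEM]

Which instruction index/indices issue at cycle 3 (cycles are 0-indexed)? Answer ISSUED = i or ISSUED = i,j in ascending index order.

[0] i0  mul.MUL  -- RAW r1
[1] i1&i2  sub.ALU/sll.ALU  -- pair
[2] i3&i4  and.ALU/beq.BR  -- pair
[3] i5  mulh.MUL  -- no-port MUL/MUL
[4] i6  mul.MUL  -- no-port MUL/MEM
[5] i7  ld.MEM  -- tail

ISSUED = 5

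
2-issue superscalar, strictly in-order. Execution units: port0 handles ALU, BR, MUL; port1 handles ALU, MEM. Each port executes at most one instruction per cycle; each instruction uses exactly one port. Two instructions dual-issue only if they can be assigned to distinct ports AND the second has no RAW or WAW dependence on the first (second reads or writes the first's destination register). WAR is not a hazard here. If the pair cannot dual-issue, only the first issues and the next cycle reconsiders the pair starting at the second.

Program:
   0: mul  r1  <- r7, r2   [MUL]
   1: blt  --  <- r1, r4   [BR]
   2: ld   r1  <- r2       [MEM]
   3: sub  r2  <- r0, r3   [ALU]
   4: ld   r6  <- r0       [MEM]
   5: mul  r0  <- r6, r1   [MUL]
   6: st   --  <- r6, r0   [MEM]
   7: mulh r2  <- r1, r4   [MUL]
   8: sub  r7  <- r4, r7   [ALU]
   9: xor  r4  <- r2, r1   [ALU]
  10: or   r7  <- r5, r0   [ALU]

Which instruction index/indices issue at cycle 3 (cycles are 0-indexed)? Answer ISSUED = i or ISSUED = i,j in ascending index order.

ISSUED = 5

  cy0 -> i0 (mul.MUL) no-port MUL/BR
  cy1 -> i1,i2 (blt.BR;ld.MEM) 2-wide
  cy2 -> i3,i4 (sub.ALU;ld.MEM) 2-wide
  cy3 -> i5 (mul.MUL) RAW r0
  cy4 -> i6,i7 (st.MEM;mulh.MUL) 2-wide
  cy5 -> i8,i9 (sub.ALU;xor.ALU) 2-wide
  cy6 -> i10 (or.ALU) tail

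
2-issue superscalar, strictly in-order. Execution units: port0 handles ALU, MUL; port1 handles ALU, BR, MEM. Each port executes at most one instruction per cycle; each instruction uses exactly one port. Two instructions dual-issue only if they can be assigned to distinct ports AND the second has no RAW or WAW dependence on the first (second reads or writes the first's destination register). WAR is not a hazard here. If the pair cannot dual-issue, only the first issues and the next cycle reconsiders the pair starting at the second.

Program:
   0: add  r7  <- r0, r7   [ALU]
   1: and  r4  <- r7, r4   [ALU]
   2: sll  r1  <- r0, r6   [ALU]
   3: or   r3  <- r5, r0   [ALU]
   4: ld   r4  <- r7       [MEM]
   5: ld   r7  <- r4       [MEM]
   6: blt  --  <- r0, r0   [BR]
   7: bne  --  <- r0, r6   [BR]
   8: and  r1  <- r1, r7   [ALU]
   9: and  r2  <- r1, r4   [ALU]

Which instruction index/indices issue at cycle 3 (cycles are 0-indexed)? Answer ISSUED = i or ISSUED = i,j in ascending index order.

ISSUED = 5

0. add.ALU @i0  | RAW r7
1. and.ALU sll.ALU @i1/i2  | 2-wide
2. or.ALU ld.MEM @i3/i4  | 2-wide
3. ld.MEM @i5  | no-port MEM/BR
4. blt.BR @i6  | no-port BR/BR
5. bne.BR and.ALU @i7/i8  | 2-wide
6. and.ALU @i9  | tail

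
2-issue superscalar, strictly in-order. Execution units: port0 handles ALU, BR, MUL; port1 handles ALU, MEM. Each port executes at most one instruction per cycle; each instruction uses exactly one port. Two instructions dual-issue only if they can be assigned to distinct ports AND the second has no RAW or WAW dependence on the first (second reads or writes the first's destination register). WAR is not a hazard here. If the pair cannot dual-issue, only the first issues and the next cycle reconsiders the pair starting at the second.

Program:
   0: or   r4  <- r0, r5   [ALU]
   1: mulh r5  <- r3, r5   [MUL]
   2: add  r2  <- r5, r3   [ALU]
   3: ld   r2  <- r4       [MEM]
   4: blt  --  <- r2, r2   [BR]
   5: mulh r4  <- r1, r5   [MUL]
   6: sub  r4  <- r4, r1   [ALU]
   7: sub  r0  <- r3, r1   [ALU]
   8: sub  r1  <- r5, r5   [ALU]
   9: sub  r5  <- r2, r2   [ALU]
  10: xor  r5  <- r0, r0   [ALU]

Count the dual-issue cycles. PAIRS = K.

PAIRS = 3

  cy0 -> i0,i1 (or mulh) pair
  cy1 -> i2 (add) WAW r2
  cy2 -> i3 (ld) RAW r2
  cy3 -> i4 (blt) no-port BR/MUL
  cy4 -> i5 (mulh) RAW+WAW r4
  cy5 -> i6,i7 (sub sub) pair
  cy6 -> i8,i9 (sub sub) pair
  cy7 -> i10 (xor) tail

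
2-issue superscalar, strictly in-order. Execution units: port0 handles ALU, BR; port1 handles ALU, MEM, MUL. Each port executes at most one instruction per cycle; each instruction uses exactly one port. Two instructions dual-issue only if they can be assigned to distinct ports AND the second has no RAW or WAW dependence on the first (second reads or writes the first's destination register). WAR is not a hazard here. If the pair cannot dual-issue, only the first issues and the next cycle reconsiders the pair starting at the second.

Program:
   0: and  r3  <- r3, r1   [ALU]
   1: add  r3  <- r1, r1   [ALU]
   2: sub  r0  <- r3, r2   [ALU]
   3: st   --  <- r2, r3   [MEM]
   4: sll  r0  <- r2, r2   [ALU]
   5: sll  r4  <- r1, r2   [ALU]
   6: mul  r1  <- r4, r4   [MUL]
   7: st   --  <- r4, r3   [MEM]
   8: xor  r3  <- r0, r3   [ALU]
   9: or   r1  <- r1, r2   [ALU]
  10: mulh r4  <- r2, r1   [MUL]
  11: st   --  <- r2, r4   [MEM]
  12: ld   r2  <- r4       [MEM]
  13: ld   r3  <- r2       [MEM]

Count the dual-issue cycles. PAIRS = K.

t=0 i0:and ; WAW r3
t=1 i1:add ; RAW r3
t=2 i2/i3:sub+st ; 2-wide
t=3 i4/i5:sll+sll ; 2-wide
t=4 i6:mul ; no-port MUL/MEM
t=5 i7/i8:st+xor ; 2-wide
t=6 i9:or ; RAW r1
t=7 i10:mulh ; no-port MUL/MEM
t=8 i11:st ; no-port MEM/MEM
t=9 i12:ld ; no-port MEM/MEM
t=10 i13:ld ; tail

PAIRS = 3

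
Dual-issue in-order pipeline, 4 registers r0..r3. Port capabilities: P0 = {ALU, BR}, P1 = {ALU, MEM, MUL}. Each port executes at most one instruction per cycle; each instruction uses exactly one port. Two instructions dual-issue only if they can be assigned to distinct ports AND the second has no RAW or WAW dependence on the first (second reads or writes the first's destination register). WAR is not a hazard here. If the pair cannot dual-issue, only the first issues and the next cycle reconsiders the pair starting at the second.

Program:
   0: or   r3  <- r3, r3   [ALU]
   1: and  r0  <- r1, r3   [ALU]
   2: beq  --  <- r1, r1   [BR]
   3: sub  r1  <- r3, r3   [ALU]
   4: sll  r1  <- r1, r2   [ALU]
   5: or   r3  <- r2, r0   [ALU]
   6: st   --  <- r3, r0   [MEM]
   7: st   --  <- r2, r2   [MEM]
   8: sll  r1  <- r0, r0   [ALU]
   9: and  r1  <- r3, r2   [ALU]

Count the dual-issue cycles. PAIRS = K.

PAIRS = 3

c0: i0 or.ALU  RAW r3
c1: i1&i2 and.ALU;beq.BR  2-wide
c2: i3 sub.ALU  RAW+WAW r1
c3: i4&i5 sll.ALU;or.ALU  2-wide
c4: i6 st.MEM  no-port MEM/MEM
c5: i7&i8 st.MEM;sll.ALU  2-wide
c6: i9 and.ALU  tail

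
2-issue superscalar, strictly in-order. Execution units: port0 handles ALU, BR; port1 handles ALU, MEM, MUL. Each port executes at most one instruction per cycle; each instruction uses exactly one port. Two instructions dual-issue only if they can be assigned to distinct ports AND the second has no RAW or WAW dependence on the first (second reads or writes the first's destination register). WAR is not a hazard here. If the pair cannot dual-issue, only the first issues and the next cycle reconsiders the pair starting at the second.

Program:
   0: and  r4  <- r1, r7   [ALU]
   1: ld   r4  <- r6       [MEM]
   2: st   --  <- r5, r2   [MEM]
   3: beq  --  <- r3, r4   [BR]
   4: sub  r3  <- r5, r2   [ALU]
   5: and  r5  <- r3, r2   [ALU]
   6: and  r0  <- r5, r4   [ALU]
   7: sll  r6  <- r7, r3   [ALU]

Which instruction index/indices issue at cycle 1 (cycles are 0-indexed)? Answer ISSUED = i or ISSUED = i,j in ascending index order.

c0: i0 and  WAW r4
c1: i1 ld  no-port MEM/MEM
c2: i2/i3 st/beq  pair
c3: i4 sub  RAW r3
c4: i5 and  RAW r5
c5: i6/i7 and/sll  pair

ISSUED = 1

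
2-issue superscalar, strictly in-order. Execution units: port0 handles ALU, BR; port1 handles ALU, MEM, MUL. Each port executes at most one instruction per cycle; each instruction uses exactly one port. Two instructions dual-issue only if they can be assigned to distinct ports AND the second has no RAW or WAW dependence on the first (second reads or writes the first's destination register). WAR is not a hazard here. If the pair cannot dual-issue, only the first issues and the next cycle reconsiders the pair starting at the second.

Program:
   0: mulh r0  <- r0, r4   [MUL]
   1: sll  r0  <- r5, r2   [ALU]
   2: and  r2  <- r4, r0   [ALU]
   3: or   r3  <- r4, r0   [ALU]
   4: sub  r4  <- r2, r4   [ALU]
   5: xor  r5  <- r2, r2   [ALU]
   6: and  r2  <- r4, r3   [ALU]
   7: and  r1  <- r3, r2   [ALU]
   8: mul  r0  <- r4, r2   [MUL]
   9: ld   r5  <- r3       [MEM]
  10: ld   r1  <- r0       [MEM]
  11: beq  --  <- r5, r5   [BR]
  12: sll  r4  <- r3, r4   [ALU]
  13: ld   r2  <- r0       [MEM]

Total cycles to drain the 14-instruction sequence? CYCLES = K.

0. mulh.MUL @i0  | WAW r0
1. sll.ALU @i1  | RAW r0
2. and.ALU+or.ALU @i2+i3  | dual
3. sub.ALU+xor.ALU @i4+i5  | dual
4. and.ALU @i6  | RAW r2
5. and.ALU+mul.MUL @i7+i8  | dual
6. ld.MEM @i9  | no-port MEM/MEM
7. ld.MEM+beq.BR @i10+i11  | dual
8. sll.ALU+ld.MEM @i12+i13  | dual

CYCLES = 9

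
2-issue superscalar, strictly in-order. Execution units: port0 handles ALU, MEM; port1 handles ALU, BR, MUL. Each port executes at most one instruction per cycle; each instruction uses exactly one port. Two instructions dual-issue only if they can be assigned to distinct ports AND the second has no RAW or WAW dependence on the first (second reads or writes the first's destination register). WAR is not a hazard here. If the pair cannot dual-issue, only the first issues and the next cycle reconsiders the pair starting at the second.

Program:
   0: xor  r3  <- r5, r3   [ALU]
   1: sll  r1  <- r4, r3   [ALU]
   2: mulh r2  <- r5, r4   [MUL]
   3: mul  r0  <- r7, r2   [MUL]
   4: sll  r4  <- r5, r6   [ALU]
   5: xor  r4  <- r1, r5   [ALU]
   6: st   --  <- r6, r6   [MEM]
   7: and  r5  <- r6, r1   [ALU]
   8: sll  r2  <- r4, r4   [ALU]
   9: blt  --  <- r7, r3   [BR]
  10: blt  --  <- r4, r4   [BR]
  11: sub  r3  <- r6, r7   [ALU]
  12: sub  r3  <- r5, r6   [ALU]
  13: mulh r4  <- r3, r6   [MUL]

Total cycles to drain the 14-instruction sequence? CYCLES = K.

[0] i0  xor  -- RAW r3
[1] i1,i2  sll;mulh  -- 2-wide
[2] i3,i4  mul;sll  -- 2-wide
[3] i5,i6  xor;st  -- 2-wide
[4] i7,i8  and;sll  -- 2-wide
[5] i9  blt  -- no-port BR/BR
[6] i10,i11  blt;sub  -- 2-wide
[7] i12  sub  -- RAW r3
[8] i13  mulh  -- tail

CYCLES = 9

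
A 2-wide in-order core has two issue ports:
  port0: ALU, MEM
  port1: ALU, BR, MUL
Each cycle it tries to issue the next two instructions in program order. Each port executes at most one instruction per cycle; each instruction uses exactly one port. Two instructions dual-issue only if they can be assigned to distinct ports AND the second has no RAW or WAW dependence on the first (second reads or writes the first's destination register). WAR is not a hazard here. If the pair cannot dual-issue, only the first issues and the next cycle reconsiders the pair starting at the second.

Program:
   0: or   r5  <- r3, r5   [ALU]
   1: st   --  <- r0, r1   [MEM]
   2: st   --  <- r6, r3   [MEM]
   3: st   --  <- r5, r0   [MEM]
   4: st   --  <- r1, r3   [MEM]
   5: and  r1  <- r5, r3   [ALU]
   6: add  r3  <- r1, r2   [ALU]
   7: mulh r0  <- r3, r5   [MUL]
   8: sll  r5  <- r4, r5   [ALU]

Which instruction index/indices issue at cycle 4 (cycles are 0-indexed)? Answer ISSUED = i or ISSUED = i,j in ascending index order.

ISSUED = 6

  cy0 -> i0+i1 (or.ALU st.MEM) pair
  cy1 -> i2 (st.MEM) no-port MEM/MEM
  cy2 -> i3 (st.MEM) no-port MEM/MEM
  cy3 -> i4+i5 (st.MEM and.ALU) pair
  cy4 -> i6 (add.ALU) RAW r3
  cy5 -> i7+i8 (mulh.MUL sll.ALU) pair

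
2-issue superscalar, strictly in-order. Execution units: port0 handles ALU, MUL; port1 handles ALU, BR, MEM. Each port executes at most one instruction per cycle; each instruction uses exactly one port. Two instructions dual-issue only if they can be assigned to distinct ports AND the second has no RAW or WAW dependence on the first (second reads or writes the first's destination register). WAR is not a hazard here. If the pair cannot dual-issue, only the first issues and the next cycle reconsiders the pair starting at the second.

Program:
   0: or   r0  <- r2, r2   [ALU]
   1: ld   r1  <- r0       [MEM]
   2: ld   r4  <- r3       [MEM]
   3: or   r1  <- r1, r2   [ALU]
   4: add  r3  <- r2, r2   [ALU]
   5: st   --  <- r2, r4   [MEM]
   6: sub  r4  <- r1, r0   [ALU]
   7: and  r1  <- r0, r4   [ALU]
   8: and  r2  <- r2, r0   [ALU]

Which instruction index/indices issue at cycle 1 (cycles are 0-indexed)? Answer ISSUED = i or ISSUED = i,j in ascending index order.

ISSUED = 1

#0 head=0: or.ALU i0 RAW r0
#1 head=1: ld.MEM i1 no-port MEM/MEM
#2 head=2: ld.MEM+or.ALU i2+i3 2-wide
#3 head=4: add.ALU+st.MEM i4+i5 2-wide
#4 head=6: sub.ALU i6 RAW r4
#5 head=7: and.ALU+and.ALU i7+i8 2-wide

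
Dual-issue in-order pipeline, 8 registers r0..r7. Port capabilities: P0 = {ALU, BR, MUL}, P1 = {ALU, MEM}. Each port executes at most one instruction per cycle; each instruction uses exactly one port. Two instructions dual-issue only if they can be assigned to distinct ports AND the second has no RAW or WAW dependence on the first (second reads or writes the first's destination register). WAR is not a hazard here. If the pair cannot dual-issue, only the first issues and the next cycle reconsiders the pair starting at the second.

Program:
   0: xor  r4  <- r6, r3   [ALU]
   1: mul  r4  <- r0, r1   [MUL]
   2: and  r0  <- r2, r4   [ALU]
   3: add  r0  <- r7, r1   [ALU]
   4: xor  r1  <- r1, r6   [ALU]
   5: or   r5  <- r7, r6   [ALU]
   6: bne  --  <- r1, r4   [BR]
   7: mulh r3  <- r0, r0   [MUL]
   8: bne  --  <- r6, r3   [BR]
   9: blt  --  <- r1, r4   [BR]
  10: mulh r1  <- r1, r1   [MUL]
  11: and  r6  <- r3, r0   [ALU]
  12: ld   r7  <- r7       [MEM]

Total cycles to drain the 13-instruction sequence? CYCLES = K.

0. xor.ALU @i0  | WAW r4
1. mul.MUL @i1  | RAW r4
2. and.ALU @i2  | WAW r0
3. add.ALU/xor.ALU @i3/i4  | 2-wide
4. or.ALU/bne.BR @i5/i6  | 2-wide
5. mulh.MUL @i7  | no-port MUL/BR
6. bne.BR @i8  | no-port BR/BR
7. blt.BR @i9  | no-port BR/MUL
8. mulh.MUL/and.ALU @i10/i11  | 2-wide
9. ld.MEM @i12  | tail

CYCLES = 10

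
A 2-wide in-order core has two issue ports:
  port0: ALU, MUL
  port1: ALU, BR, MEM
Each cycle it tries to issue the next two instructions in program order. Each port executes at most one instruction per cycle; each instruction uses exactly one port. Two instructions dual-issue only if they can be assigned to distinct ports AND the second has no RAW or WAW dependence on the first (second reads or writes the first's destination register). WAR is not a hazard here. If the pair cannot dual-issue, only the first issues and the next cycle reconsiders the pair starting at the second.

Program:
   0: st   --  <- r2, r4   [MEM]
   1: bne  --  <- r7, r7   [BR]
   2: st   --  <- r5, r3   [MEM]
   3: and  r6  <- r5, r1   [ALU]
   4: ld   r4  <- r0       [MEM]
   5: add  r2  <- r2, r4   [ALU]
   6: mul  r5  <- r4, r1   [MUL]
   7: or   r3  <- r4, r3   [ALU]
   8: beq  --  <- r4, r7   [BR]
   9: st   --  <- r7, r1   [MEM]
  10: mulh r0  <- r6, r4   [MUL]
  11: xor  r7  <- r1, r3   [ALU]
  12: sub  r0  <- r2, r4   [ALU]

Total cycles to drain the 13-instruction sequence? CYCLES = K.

c0: i0 st.MEM  no-port MEM/BR
c1: i1 bne.BR  no-port BR/MEM
c2: i2,i3 st.MEM+and.ALU  pair
c3: i4 ld.MEM  RAW r4
c4: i5,i6 add.ALU+mul.MUL  pair
c5: i7,i8 or.ALU+beq.BR  pair
c6: i9,i10 st.MEM+mulh.MUL  pair
c7: i11,i12 xor.ALU+sub.ALU  pair

CYCLES = 8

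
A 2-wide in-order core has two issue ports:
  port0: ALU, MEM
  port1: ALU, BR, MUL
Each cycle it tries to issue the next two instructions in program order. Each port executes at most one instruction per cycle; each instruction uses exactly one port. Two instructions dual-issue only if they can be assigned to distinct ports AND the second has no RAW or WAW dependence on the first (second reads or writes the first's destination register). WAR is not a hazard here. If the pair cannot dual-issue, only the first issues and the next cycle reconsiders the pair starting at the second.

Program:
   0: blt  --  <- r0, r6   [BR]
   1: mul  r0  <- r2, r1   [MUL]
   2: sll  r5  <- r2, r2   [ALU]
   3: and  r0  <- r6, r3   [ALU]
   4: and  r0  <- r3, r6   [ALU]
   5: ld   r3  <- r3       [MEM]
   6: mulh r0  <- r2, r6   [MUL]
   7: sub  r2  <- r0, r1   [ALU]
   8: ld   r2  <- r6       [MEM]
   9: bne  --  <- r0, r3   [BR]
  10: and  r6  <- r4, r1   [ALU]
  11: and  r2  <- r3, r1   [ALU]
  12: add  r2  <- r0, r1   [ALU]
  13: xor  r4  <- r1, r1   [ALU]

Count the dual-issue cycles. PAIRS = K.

PAIRS = 5

c0: i0 blt  no-port BR/MUL
c1: i1/i2 mul sll  pair
c2: i3 and  WAW r0
c3: i4/i5 and ld  pair
c4: i6 mulh  RAW r0
c5: i7 sub  WAW r2
c6: i8/i9 ld bne  pair
c7: i10/i11 and and  pair
c8: i12/i13 add xor  pair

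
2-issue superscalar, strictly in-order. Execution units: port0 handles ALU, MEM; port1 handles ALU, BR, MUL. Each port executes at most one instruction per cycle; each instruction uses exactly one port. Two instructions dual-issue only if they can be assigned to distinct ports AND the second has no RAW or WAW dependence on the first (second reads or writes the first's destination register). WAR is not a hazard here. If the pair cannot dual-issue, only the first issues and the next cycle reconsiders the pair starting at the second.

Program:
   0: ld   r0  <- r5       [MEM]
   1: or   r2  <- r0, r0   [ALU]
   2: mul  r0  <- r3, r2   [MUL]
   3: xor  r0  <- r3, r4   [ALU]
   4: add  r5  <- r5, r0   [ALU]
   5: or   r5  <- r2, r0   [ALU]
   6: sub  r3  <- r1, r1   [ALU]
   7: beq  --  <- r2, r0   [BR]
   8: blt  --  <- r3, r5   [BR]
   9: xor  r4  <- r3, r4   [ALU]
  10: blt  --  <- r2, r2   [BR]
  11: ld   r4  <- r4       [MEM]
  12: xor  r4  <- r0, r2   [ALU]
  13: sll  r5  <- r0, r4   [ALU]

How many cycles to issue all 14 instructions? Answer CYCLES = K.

  cy0 -> i0 (ld) RAW r0
  cy1 -> i1 (or) RAW r2
  cy2 -> i2 (mul) WAW r0
  cy3 -> i3 (xor) RAW r0
  cy4 -> i4 (add) WAW r5
  cy5 -> i5&i6 (or sub) dual
  cy6 -> i7 (beq) no-port BR/BR
  cy7 -> i8&i9 (blt xor) dual
  cy8 -> i10&i11 (blt ld) dual
  cy9 -> i12 (xor) RAW r4
  cy10 -> i13 (sll) tail

CYCLES = 11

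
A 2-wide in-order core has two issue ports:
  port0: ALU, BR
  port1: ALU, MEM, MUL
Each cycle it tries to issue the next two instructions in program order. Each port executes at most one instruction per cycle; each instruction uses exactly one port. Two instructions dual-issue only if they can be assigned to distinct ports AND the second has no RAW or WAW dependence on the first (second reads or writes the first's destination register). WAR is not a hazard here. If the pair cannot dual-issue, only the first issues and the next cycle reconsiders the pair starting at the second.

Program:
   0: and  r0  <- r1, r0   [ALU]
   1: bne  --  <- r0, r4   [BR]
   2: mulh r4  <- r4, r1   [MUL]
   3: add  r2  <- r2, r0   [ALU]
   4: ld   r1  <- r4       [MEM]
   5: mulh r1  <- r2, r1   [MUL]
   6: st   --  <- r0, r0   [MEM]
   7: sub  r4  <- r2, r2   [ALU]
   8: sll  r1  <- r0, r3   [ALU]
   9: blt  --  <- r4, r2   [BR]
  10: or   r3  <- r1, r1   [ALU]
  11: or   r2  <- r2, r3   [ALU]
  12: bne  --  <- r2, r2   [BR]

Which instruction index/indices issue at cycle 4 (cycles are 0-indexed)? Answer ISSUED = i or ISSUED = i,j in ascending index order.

ISSUED = 6,7

#0 head=0: and i0 RAW r0
#1 head=1: bne+mulh i1+i2 dual
#2 head=3: add+ld i3+i4 dual
#3 head=5: mulh i5 no-port MUL/MEM
#4 head=6: st+sub i6+i7 dual
#5 head=8: sll+blt i8+i9 dual
#6 head=10: or i10 RAW r3
#7 head=11: or i11 RAW r2
#8 head=12: bne i12 tail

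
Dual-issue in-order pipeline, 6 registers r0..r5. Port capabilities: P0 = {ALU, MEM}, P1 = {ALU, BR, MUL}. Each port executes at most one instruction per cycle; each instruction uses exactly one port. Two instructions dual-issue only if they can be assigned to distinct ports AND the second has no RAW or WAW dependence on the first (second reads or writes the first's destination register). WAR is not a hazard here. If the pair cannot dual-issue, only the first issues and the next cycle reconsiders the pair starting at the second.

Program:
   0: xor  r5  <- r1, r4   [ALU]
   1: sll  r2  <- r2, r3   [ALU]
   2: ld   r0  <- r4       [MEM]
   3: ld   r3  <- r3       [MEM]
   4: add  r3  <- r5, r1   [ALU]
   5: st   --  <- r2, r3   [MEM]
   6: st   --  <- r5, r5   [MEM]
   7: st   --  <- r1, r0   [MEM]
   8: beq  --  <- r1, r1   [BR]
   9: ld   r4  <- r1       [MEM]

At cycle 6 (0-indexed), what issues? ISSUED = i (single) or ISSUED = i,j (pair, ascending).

#0 head=0: xor;sll i0&i1 dual
#1 head=2: ld i2 no-port MEM/MEM
#2 head=3: ld i3 WAW r3
#3 head=4: add i4 RAW r3
#4 head=5: st i5 no-port MEM/MEM
#5 head=6: st i6 no-port MEM/MEM
#6 head=7: st;beq i7&i8 dual
#7 head=9: ld i9 tail

ISSUED = 7,8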